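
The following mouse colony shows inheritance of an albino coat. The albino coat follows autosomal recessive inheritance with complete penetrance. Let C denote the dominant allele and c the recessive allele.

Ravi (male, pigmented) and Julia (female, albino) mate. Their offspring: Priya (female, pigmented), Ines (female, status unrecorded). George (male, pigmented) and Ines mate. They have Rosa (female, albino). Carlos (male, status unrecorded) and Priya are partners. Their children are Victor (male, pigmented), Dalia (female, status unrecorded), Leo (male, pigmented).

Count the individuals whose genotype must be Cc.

2

Obligate heterozygotes: Priya is pigmented so carries C and received c from Julia (cc), so Priya is Cc; George is pigmented so carries C and passed c to Rosa (cc), so George is Cc.
Every other individual is either homozygous by phenotype or has at least one consistent homozygous assignment, so the count is 2.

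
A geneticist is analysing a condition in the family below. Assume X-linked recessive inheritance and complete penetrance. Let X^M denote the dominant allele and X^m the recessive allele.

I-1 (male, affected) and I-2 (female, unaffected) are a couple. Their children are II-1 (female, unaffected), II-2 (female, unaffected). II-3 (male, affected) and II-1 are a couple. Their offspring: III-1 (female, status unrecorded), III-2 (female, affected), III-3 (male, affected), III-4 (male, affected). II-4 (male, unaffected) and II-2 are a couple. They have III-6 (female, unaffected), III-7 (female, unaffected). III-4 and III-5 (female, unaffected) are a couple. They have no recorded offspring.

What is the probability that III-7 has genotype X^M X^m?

II-4 is unaffected, so II-4 is X^M Y.
II-2 is unaffected so carries M and received m from I-1 (X^m Y), so II-2 is X^M X^m.
Their cross gives offspring ratios 1/2 X^M X^M : 1/2 X^M X^m. Conditioning on III-7 being unaffected, P(X^M X^m) = 1/2 / 1 = 1/2.

1/2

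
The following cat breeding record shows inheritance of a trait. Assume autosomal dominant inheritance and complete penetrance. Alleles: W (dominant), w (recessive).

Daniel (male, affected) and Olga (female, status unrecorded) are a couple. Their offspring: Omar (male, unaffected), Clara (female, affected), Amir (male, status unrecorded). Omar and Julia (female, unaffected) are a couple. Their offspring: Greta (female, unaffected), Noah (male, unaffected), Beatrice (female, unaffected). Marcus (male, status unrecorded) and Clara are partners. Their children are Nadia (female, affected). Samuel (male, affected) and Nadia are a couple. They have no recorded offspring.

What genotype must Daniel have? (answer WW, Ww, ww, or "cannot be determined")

From phenotype alone, Daniel is WW or Ww.
Daniel is affected so carries W and passed w to Omar (ww), so Daniel is Ww.

Ww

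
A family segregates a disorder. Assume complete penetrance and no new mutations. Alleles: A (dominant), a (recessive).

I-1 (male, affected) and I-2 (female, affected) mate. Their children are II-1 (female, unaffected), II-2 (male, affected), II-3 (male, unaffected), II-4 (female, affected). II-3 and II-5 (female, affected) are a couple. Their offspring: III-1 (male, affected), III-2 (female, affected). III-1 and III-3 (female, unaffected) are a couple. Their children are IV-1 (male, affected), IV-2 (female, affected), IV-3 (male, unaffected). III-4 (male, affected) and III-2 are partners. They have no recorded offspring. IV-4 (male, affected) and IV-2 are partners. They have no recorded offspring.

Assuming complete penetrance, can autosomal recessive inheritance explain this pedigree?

No

Under autosomal recessive, II-1 (unaffected, female) cannot arise from I-1 (affected) × I-2 (affected).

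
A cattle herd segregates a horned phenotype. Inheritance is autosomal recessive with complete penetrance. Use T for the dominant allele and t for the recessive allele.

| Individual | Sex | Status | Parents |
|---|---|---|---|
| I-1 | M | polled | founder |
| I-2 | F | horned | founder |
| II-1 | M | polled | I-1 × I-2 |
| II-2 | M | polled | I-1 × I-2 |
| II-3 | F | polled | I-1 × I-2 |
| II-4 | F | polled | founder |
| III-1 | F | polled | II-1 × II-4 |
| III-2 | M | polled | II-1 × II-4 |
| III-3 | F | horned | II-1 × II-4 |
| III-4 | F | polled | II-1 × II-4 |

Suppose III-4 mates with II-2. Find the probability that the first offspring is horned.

II-1 is polled so carries T and received t from I-2 (tt), so II-1 is Tt.
II-4 is polled so carries T and passed t to III-3 (tt), so II-4 is Tt.
III-4 is a polled offspring of II-1 (Tt) × II-4 (Tt), whose cross gives 1/4 TT : 1/2 Tt : 1/4 tt; conditioning on being polled, III-4 is TT with probability 1/3, Tt with probability 2/3.
II-2 is polled so carries T and received t from I-2 (tt), so II-2 is Tt.
Summing over parental genotype combinations, P(offspring is horned) = 2/3·1/4 = 1/6.

1/6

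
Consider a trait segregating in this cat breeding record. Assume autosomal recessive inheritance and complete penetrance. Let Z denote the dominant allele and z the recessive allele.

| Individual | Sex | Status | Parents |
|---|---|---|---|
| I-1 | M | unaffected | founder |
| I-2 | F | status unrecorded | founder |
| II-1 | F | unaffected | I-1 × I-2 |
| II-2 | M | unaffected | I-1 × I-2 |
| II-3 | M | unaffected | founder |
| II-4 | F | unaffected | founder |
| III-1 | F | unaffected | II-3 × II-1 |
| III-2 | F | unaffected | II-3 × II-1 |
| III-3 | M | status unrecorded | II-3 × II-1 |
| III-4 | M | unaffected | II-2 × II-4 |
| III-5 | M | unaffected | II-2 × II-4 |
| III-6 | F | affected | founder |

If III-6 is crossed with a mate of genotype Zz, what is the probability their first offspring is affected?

III-6 is affected, so III-6 is zz.
The cross gives 1/2 Zz : 1/2 zz, so P(offspring is affected) = 1/2.

1/2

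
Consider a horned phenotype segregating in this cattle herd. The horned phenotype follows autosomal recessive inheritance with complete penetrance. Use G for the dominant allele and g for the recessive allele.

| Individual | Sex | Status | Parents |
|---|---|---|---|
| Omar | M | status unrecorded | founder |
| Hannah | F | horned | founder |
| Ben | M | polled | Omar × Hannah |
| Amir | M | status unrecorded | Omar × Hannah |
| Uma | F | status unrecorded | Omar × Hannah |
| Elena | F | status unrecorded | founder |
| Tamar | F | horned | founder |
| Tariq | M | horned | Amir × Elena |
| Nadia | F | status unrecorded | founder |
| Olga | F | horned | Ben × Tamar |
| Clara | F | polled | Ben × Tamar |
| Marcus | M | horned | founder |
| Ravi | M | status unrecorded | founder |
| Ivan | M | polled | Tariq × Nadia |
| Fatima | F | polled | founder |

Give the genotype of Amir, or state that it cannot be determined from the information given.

Amir's phenotype is unrecorded, and no parent or child forces a single allele at both positions; consistent genotype assignments exist with Amir as Gg or gg.

cannot be determined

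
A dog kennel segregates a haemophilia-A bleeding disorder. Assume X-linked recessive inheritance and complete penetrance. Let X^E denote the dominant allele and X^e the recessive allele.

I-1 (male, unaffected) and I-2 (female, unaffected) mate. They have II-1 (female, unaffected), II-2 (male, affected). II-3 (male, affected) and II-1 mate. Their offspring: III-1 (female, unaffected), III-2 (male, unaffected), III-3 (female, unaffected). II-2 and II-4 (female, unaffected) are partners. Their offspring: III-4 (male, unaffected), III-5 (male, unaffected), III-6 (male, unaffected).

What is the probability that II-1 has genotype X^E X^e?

1/9

I-1 is unaffected, so I-1 is X^E Y.
I-2 is unaffected so carries E and passed e to II-2 (X^e Y), so I-2 is X^E X^e.
Their cross gives offspring ratios 1/2 X^E X^E : 1/2 X^E X^e. Conditioning on II-1 being unaffected, P(X^E X^e) = 1/2 / 1 = 1/2 before taking II-1's own offspring into account.
II-3 is affected, so II-3 is X^e Y.
Now use II-1's offspring. Probability of each recorded status — unaffected daughter III-1: 1/2 if II-1 is X^E X^e, 1 if X^E X^E; unaffected son III-2: 1/2 if II-1 is X^E X^e, 1 if X^E X^E; unaffected daughter III-3: 1/2 if II-1 is X^E X^e, 1 if X^E X^E.
Bayes: P(X^E X^e) = 1/2·1/8 / (1/2·1/8 + 1/2·1) = 1/9.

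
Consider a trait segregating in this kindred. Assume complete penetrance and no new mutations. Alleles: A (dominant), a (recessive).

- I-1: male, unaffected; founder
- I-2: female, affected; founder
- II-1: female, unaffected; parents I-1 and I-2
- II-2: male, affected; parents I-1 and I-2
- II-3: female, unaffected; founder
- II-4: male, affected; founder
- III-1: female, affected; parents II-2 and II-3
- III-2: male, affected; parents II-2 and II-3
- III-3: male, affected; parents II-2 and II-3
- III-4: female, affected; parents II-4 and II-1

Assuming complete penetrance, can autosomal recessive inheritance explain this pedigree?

Yes

A consistent assignment under autosomal recessive exists: I-1 Aa, I-2 aa, II-1 Aa, II-2 aa, II-3 Aa, II-4 aa, III-1 aa, III-2 aa, III-3 aa, III-4 aa.
In this assignment every recorded phenotype matches its genotype and every non-founder's genotype is obtainable from its parents' genotypes, so the pedigree is consistent.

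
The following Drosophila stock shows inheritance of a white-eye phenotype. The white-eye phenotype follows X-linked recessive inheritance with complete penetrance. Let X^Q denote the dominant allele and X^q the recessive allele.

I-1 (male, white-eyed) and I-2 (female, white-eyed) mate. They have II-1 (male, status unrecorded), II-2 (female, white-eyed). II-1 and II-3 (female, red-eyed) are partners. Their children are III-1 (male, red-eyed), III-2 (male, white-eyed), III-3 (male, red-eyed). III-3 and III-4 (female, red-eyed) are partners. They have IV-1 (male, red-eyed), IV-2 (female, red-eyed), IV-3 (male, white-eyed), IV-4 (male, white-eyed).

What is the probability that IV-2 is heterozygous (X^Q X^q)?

1/2

III-3 is red-eyed, so III-3 is X^Q Y.
III-4 is red-eyed so carries Q and passed q to IV-3 (X^q Y), so III-4 is X^Q X^q.
Their cross gives offspring ratios 1/2 X^Q X^Q : 1/2 X^Q X^q. Conditioning on IV-2 being red-eyed, P(X^Q X^q) = 1/2 / 1 = 1/2.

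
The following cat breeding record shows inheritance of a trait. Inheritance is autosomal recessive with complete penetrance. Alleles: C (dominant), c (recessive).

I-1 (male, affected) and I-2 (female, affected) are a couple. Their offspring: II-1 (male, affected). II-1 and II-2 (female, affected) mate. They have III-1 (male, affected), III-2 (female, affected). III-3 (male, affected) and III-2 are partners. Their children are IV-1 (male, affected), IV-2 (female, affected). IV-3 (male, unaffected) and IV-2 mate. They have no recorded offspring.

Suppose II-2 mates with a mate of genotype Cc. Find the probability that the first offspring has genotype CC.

II-2 is affected, so II-2 is cc.
The cross gives 1/2 Cc : 1/2 cc, so P(offspring has genotype CC) = 0.

0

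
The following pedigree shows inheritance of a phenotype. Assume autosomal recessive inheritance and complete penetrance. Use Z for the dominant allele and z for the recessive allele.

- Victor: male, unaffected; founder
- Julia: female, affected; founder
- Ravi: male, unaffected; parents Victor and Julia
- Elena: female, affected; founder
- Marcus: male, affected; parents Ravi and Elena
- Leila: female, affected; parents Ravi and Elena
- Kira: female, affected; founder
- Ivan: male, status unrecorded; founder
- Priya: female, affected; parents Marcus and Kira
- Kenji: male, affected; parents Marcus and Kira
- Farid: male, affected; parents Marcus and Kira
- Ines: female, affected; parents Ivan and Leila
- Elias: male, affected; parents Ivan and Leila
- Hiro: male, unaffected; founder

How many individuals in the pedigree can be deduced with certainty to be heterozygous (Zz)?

1

Obligate heterozygotes: Ravi is unaffected so carries Z and received z from Julia (zz), so Ravi is Zz.
Every other individual is either homozygous by phenotype or has at least one consistent homozygous assignment, so the count is 1.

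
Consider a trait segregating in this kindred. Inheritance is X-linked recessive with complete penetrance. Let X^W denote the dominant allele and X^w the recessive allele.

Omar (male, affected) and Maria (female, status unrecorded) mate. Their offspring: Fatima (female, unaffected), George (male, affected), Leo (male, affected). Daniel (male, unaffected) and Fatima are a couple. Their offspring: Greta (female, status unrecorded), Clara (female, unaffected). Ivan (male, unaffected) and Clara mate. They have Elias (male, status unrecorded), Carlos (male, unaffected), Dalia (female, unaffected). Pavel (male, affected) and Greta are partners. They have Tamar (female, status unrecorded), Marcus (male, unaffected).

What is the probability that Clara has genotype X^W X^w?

Daniel is unaffected, so Daniel is X^W Y.
Fatima is unaffected so carries W and received w from Omar (X^w Y), so Fatima is X^W X^w.
Their cross gives offspring ratios 1/2 X^W X^W : 1/2 X^W X^w. Conditioning on Clara being unaffected, P(X^W X^w) = 1/2 / 1 = 1/2 before taking Clara's own offspring into account.
Ivan is unaffected, so Ivan is X^W Y.
Now use Clara's offspring. Probability of each recorded status — unaffected son Carlos: 1/2 if Clara is X^W X^w, 1 if X^W X^W. (Elias, Dalia: equally likely either way, so uninformative.)
Bayes: P(X^W X^w) = 1/2·1/2 / (1/2·1/2 + 1/2·1) = 1/3.

1/3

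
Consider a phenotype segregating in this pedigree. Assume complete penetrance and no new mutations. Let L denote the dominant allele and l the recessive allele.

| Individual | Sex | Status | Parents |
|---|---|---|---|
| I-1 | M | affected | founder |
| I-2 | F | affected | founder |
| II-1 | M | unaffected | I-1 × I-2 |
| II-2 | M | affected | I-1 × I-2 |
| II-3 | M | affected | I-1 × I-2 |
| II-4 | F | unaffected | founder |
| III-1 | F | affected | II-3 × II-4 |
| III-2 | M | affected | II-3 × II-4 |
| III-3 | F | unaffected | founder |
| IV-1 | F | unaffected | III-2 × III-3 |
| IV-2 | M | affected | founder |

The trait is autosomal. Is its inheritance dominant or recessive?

dominant

I-1 and I-2 are both affected yet have an unaffected child II-1. Under a recessive model two affected parents are homozygous and every child would be affected, so the trait cannot be recessive.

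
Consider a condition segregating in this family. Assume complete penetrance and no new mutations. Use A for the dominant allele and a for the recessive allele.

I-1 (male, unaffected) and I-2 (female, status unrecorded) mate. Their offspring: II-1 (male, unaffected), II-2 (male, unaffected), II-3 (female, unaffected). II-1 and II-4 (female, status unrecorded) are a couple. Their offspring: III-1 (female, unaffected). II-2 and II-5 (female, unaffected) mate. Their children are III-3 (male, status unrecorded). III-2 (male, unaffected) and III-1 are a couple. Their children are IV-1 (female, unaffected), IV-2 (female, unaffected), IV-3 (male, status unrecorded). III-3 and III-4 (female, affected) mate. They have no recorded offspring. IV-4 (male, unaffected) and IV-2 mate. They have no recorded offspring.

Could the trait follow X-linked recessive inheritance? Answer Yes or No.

Yes

A consistent assignment under X-linked recessive exists: I-1 X^A Y, I-2 X^A X^A, II-1 X^A Y, II-2 X^A Y, II-3 X^A X^A, II-4 X^A X^A, II-5 X^A X^A, III-1 X^A X^A, III-2 X^A Y, III-3 X^A Y, III-4 X^a X^a, IV-1 X^A X^A, IV-2 X^A X^A, IV-3 X^A Y, IV-4 X^A Y.
In this assignment every recorded phenotype matches its genotype and every non-founder's genotype is obtainable from its parents' genotypes, so the pedigree is consistent.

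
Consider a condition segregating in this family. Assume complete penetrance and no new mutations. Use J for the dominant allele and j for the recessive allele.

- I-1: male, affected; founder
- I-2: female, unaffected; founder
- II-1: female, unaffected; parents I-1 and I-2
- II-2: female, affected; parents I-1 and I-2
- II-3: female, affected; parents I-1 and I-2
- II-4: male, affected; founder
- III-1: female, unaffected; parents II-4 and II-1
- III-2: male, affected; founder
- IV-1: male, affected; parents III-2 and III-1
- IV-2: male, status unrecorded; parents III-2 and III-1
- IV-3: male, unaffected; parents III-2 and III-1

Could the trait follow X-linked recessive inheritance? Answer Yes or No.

Yes

A consistent assignment under X-linked recessive exists: I-1 X^j Y, I-2 X^J X^j, II-1 X^J X^j, II-2 X^j X^j, II-3 X^j X^j, II-4 X^j Y, III-1 X^J X^j, III-2 X^j Y, IV-1 X^j Y, IV-2 X^J Y, IV-3 X^J Y.
In this assignment every recorded phenotype matches its genotype and every non-founder's genotype is obtainable from its parents' genotypes, so the pedigree is consistent.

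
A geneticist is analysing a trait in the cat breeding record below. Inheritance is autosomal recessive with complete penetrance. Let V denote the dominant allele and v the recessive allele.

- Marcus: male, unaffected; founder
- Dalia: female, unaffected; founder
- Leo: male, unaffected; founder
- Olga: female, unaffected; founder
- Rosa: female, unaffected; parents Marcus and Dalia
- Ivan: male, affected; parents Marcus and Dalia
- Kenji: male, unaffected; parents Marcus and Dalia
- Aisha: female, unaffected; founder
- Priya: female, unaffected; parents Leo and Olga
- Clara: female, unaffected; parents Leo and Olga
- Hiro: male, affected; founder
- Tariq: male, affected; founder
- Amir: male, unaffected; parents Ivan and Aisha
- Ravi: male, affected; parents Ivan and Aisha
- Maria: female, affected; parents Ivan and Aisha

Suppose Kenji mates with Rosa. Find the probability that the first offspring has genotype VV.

Marcus is unaffected so carries V and passed v to Ivan (vv), so Marcus is Vv.
Dalia is unaffected so carries V and passed v to Ivan (vv), so Dalia is Vv.
Kenji is an unaffected offspring of Marcus (Vv) × Dalia (Vv), whose cross gives 1/4 VV : 1/2 Vv : 1/4 vv; conditioning on being unaffected, Kenji is VV with probability 1/3, Vv with probability 2/3.
Rosa is an unaffected offspring of Marcus (Vv) × Dalia (Vv), whose cross gives 1/4 VV : 1/2 Vv : 1/4 vv; conditioning on being unaffected, Rosa is VV with probability 1/3, Vv with probability 2/3.
Summing over parental genotype combinations, P(offspring has genotype VV) = 1/9·1 + 2/9·1/2 + 2/9·1/2 + 4/9·1/4 = 4/9.

4/9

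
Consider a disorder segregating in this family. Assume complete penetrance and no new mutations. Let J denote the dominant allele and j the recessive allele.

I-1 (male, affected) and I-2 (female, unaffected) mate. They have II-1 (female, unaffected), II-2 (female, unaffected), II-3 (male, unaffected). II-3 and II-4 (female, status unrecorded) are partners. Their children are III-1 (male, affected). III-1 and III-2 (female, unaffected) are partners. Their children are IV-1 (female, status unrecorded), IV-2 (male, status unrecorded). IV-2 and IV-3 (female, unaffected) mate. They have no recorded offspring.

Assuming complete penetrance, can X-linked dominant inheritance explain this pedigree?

No

Under X-linked dominant, II-1 (unaffected, female) cannot arise from I-1 (affected) × I-2 (unaffected).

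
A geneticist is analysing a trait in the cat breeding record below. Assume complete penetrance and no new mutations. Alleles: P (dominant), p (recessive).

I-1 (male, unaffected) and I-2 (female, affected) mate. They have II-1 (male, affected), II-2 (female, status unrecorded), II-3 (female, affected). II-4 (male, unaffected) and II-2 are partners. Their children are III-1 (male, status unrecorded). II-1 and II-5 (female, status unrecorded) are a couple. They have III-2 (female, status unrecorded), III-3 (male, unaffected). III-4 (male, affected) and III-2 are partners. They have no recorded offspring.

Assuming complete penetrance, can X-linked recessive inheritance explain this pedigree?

Under X-linked recessive, II-3 (affected, female) cannot arise from I-1 (unaffected) × I-2 (affected).

No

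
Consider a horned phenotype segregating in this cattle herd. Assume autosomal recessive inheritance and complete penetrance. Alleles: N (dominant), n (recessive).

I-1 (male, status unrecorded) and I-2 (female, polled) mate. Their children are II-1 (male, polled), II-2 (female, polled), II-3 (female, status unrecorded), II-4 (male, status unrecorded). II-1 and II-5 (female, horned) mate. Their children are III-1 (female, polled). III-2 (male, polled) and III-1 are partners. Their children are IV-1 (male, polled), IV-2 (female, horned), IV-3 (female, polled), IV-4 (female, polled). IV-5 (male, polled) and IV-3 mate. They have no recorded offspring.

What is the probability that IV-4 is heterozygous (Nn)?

2/3

III-2 is polled so carries N and passed n to IV-2 (nn), so III-2 is Nn.
III-1 is polled so carries N and received n from II-5 (nn), so III-1 is Nn.
Their cross gives offspring ratios 1/4 NN : 1/2 Nn : 1/4 nn. Conditioning on IV-4 being polled, P(Nn) = 1/2 / 3/4 = 2/3.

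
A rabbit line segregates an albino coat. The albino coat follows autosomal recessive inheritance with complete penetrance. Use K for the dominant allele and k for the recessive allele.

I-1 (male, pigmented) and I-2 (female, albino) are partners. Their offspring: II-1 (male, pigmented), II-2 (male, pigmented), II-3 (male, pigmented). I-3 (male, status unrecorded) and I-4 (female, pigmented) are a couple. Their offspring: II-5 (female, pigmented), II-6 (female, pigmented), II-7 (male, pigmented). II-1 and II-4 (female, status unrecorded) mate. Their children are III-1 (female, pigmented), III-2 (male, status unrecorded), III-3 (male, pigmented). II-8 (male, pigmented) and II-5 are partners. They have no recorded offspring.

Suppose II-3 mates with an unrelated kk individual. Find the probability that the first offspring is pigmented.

1/2

II-3 is pigmented so carries K and received k from I-2 (kk), so II-3 is Kk.
The cross gives 1/2 Kk : 1/2 kk, so P(offspring is pigmented) = 1/2.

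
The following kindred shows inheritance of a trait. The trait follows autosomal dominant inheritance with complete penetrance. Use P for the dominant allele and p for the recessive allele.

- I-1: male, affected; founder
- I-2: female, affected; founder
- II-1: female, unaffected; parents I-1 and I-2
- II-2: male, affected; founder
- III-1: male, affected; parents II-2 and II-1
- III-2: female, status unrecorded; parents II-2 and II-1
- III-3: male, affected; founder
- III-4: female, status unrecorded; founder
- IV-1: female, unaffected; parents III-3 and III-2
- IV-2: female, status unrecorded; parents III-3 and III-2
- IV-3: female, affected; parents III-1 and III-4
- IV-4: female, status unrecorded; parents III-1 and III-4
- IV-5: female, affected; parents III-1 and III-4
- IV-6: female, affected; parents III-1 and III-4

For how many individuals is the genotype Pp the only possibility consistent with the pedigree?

Obligate heterozygotes: I-1 is affected so carries P and passed p to II-1 (pp), so I-1 is Pp; I-2 is affected so carries P and passed p to II-1 (pp), so I-2 is Pp; III-1 is affected so carries P and received p from II-1 (pp), so III-1 is Pp; III-3 is affected so carries P and passed p to IV-1 (pp), so III-3 is Pp.
Every other individual is either homozygous by phenotype or has at least one consistent homozygous assignment, so the count is 4.

4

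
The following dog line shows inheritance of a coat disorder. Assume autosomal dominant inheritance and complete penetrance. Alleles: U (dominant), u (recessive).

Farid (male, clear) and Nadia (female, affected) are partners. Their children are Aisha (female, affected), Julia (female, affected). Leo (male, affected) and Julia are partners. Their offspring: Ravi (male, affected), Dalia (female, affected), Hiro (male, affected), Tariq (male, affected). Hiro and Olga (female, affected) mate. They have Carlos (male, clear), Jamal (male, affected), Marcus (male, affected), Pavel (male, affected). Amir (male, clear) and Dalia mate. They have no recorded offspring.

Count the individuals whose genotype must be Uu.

Obligate heterozygotes: Aisha is affected so carries U and received u from Farid (uu), so Aisha is Uu; Julia is affected so carries U and received u from Farid (uu), so Julia is Uu; Hiro is affected so carries U and passed u to Carlos (uu), so Hiro is Uu; Olga is affected so carries U and passed u to Carlos (uu), so Olga is Uu.
Every other individual is either homozygous by phenotype or has at least one consistent homozygous assignment, so the count is 4.

4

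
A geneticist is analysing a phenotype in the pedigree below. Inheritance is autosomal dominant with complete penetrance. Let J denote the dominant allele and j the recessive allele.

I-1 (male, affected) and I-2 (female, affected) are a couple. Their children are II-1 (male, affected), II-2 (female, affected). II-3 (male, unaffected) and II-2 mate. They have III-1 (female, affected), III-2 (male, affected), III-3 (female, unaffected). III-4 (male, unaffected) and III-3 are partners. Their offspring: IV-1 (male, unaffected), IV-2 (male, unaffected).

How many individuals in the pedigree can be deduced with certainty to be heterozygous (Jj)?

3

Obligate heterozygotes: II-2 is affected so carries J and passed j to III-3 (jj), so II-2 is Jj; III-1 is affected so carries J and received j from II-3 (jj), so III-1 is Jj; III-2 is affected so carries J and received j from II-3 (jj), so III-2 is Jj.
Every other individual is either homozygous by phenotype or has at least one consistent homozygous assignment, so the count is 3.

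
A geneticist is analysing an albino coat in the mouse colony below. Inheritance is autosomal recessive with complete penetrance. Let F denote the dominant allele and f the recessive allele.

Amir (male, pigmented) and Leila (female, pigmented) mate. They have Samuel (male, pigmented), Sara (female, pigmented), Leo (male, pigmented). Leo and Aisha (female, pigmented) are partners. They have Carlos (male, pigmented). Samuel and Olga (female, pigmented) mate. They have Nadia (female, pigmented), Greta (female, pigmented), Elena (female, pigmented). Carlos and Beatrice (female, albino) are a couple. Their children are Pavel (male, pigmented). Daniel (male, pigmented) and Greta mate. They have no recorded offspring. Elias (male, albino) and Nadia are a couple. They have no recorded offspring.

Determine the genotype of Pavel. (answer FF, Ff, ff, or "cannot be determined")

From phenotype alone, Pavel is FF or Ff.
Pavel is pigmented so carries F and received f from Beatrice (ff), so Pavel is Ff.

Ff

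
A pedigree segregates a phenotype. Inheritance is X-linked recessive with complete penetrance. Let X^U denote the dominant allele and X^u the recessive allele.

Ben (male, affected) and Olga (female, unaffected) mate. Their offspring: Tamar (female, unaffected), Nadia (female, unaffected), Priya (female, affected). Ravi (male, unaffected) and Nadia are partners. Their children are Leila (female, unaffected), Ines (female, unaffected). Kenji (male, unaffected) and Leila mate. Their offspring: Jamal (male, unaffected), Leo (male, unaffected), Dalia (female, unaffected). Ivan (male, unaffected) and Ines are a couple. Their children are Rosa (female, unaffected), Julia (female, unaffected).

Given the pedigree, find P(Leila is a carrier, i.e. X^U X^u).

1/5

Ravi is unaffected, so Ravi is X^U Y.
Nadia is unaffected so carries U and received u from Ben (X^u Y), so Nadia is X^U X^u.
Their cross gives offspring ratios 1/2 X^U X^U : 1/2 X^U X^u. Conditioning on Leila being unaffected, P(X^U X^u) = 1/2 / 1 = 1/2 before taking Leila's own offspring into account.
Kenji is unaffected, so Kenji is X^U Y.
Now use Leila's offspring. Probability of each recorded status — unaffected son Jamal: 1/2 if Leila is X^U X^u, 1 if X^U X^U; unaffected son Leo: 1/2 if Leila is X^U X^u, 1 if X^U X^U. (Dalia: equally likely either way, so uninformative.)
Bayes: P(X^U X^u) = 1/2·1/4 / (1/2·1/4 + 1/2·1) = 1/5.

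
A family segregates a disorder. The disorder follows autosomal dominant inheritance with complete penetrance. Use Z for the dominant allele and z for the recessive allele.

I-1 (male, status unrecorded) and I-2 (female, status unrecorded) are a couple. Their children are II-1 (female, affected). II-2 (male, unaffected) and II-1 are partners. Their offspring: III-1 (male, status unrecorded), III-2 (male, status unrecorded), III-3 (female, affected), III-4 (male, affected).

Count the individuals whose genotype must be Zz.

2

Obligate heterozygotes: III-3 is affected so carries Z and received z from II-2 (zz), so III-3 is Zz; III-4 is affected so carries Z and received z from II-2 (zz), so III-4 is Zz.
Every other individual is either homozygous by phenotype or has at least one consistent homozygous assignment, so the count is 2.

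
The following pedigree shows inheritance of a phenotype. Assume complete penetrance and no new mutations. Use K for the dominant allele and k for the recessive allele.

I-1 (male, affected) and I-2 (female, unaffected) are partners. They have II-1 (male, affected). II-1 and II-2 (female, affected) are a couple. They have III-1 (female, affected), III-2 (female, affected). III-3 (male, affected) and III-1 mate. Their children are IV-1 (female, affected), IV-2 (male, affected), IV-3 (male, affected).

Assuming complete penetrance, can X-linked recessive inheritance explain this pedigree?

Yes

A consistent assignment under X-linked recessive exists: I-1 X^k Y, I-2 X^K X^k, II-1 X^k Y, II-2 X^k X^k, III-1 X^k X^k, III-2 X^k X^k, III-3 X^k Y, IV-1 X^k X^k, IV-2 X^k Y, IV-3 X^k Y.
In this assignment every recorded phenotype matches its genotype and every non-founder's genotype is obtainable from its parents' genotypes, so the pedigree is consistent.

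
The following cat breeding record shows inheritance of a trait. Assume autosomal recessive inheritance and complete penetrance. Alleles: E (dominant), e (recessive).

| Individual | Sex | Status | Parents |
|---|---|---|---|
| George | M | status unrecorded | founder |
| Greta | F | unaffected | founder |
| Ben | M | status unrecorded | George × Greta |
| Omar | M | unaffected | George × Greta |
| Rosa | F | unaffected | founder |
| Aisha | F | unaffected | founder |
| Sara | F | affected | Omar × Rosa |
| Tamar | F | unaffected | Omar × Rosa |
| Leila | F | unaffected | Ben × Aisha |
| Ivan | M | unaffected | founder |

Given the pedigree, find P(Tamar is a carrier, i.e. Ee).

Omar is unaffected so carries E and passed e to Sara (ee), so Omar is Ee.
Rosa is unaffected so carries E and passed e to Sara (ee), so Rosa is Ee.
Their cross gives offspring ratios 1/4 EE : 1/2 Ee : 1/4 ee. Conditioning on Tamar being unaffected, P(Ee) = 1/2 / 3/4 = 2/3.

2/3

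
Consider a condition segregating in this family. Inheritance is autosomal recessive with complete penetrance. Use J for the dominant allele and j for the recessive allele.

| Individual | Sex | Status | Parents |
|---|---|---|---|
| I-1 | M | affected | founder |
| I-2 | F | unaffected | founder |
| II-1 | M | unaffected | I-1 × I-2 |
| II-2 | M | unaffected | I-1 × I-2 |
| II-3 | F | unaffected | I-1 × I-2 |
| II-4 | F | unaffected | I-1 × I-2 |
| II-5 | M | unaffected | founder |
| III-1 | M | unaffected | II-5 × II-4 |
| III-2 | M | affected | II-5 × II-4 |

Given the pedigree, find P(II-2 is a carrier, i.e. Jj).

II-2 is unaffected so carries J and received j from I-1 (jj), so II-2 is Jj, giving P(Jj) = 1.

1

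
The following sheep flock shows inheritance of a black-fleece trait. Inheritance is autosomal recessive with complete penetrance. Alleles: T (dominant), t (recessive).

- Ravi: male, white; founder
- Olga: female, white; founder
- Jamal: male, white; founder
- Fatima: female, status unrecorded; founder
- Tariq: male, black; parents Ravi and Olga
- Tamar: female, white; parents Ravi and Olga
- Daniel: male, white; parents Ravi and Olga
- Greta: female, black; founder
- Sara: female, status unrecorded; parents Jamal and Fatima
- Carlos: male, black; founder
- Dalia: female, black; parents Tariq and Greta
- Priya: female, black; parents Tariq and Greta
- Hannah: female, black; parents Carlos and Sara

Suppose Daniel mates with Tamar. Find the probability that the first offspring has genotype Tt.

Ravi is white so carries T and passed t to Tariq (tt), so Ravi is Tt.
Olga is white so carries T and passed t to Tariq (tt), so Olga is Tt.
Daniel is a white offspring of Ravi (Tt) × Olga (Tt), whose cross gives 1/4 TT : 1/2 Tt : 1/4 tt; conditioning on being white, Daniel is TT with probability 1/3, Tt with probability 2/3.
Tamar is a white offspring of Ravi (Tt) × Olga (Tt), whose cross gives 1/4 TT : 1/2 Tt : 1/4 tt; conditioning on being white, Tamar is TT with probability 1/3, Tt with probability 2/3.
Summing over parental genotype combinations, P(offspring has genotype Tt) = 2/9·1/2 + 2/9·1/2 + 4/9·1/2 = 4/9.

4/9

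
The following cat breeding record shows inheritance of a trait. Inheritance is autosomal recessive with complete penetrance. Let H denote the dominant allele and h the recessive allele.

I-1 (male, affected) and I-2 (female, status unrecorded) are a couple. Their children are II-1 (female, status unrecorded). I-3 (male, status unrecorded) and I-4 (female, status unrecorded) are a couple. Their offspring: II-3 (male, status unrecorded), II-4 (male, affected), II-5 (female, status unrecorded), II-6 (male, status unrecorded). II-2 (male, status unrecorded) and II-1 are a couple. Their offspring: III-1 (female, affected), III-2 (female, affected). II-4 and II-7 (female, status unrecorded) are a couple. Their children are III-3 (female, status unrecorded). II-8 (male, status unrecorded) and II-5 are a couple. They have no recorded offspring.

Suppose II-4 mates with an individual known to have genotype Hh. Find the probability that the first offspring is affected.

1/2

II-4 is affected, so II-4 is hh.
The cross gives 1/2 Hh : 1/2 hh, so P(offspring is affected) = 1/2.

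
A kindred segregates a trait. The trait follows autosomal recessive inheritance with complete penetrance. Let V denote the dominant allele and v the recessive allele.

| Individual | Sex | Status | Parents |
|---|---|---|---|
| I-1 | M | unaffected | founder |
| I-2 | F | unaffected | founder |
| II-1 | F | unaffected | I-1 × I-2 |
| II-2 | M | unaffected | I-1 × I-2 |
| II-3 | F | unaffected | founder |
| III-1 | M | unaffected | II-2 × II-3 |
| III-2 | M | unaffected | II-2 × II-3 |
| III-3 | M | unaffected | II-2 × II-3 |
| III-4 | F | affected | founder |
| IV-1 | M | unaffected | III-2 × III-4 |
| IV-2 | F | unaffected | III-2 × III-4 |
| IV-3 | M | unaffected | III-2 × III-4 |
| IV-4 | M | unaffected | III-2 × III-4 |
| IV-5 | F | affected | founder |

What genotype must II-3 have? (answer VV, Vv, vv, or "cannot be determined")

cannot be determined

II-3's phenotype allows VV or Vv, and no parent or child forces a single allele at both positions; consistent genotype assignments exist with II-3 as VV or Vv.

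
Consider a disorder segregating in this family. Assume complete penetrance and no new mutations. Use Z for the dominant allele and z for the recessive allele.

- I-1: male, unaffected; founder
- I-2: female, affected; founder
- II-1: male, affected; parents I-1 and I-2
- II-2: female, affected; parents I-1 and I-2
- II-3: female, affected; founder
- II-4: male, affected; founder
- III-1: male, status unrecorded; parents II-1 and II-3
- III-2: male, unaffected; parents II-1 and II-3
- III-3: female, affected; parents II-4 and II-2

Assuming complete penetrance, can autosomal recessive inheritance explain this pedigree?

Under autosomal recessive, III-2 (unaffected, male) cannot arise from II-1 (affected) × II-3 (affected).

No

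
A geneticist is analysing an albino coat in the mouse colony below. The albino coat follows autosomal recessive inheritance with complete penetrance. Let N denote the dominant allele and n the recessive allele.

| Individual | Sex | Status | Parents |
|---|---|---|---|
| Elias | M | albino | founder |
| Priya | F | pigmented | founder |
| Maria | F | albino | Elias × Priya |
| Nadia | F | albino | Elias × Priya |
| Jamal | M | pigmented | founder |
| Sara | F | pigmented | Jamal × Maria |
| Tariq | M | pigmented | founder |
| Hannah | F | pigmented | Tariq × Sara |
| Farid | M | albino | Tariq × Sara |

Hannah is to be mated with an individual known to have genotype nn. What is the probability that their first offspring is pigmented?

Tariq is pigmented so carries N and passed n to Farid (nn), so Tariq is Nn.
Sara is pigmented so carries N and received n from Maria (nn), so Sara is Nn.
Hannah is a pigmented offspring of Tariq (Nn) × Sara (Nn), whose cross gives 1/4 NN : 1/2 Nn : 1/4 nn; conditioning on being pigmented, Hannah is NN with probability 1/3, Nn with probability 2/3.
Summing over parental genotype combinations, P(offspring is pigmented) = 1/3·1 + 2/3·1/2 = 2/3.

2/3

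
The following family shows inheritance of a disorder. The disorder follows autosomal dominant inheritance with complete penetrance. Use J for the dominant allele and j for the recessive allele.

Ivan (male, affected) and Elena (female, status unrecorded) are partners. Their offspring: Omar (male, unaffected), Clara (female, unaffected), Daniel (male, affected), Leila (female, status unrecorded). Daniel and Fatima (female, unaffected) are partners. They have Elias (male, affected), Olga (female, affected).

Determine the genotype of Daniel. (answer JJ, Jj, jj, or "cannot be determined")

Daniel's phenotype allows JJ or Jj, and no parent or child forces a single allele at both positions; consistent genotype assignments exist with Daniel as JJ or Jj.

cannot be determined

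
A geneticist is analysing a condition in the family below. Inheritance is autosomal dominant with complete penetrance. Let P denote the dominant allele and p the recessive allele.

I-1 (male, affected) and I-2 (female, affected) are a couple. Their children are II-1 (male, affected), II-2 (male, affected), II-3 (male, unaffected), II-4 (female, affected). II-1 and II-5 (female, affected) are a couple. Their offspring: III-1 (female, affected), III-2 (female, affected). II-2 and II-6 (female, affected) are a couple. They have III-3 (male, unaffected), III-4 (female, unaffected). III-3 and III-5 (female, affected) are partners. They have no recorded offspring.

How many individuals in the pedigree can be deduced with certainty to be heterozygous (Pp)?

4

Obligate heterozygotes: I-1 is affected so carries P and passed p to II-3 (pp), so I-1 is Pp; I-2 is affected so carries P and passed p to II-3 (pp), so I-2 is Pp; II-2 is affected so carries P and passed p to III-3 (pp), so II-2 is Pp; II-6 is affected so carries P and passed p to III-3 (pp), so II-6 is Pp.
Every other individual is either homozygous by phenotype or has at least one consistent homozygous assignment, so the count is 4.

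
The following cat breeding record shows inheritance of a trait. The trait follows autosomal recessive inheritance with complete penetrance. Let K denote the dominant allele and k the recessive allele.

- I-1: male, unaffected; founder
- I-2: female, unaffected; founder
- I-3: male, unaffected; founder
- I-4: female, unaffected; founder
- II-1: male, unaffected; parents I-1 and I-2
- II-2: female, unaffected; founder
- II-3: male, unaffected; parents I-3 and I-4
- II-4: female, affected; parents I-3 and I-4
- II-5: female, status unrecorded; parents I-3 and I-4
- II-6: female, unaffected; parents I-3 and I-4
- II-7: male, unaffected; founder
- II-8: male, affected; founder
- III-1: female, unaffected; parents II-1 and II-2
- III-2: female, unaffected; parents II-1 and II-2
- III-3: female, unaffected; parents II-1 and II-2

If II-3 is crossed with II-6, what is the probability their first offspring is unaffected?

8/9

I-3 is unaffected so carries K and passed k to II-4 (kk), so I-3 is Kk.
I-4 is unaffected so carries K and passed k to II-4 (kk), so I-4 is Kk.
II-3 is an unaffected offspring of I-3 (Kk) × I-4 (Kk), whose cross gives 1/4 KK : 1/2 Kk : 1/4 kk; conditioning on being unaffected, II-3 is KK with probability 1/3, Kk with probability 2/3.
II-6 is an unaffected offspring of I-3 (Kk) × I-4 (Kk), whose cross gives 1/4 KK : 1/2 Kk : 1/4 kk; conditioning on being unaffected, II-6 is KK with probability 1/3, Kk with probability 2/3.
Summing over parental genotype combinations, P(offspring is unaffected) = 1/9·1 + 2/9·1 + 2/9·1 + 4/9·3/4 = 8/9.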